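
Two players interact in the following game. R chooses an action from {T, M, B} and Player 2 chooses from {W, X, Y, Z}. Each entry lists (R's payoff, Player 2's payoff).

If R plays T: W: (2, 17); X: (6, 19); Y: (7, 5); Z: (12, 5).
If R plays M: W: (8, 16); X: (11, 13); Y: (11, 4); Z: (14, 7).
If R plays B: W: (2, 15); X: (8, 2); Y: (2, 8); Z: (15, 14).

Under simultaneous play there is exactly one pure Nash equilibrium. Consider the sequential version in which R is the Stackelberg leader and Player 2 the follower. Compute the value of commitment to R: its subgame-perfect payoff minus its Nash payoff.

Player 2 best-responds to each possible R move:
- T: Player 2 compares 17, 19, 5, 5 and picks X; R would get 6.
- M: Player 2 compares 16, 13, 4, 7 and picks W; R would get 8.
- B: Player 2 compares 15, 2, 8, 14 and picks W; R would get 2.
Among 6, 8, 2, the best is 8 at M. Subgame-perfect outcome: (M, W) with payoffs (8, 16).
For the simultaneous game, intersect best replies.
R's best replies: W→M; X→M; Y→M; Z→B.
Player 2's best replies: T→X; M→W; B→W.
Only (M, W) has each player best-responding; Nash payoffs (8, 16).
R's commitment gain: 8 − 8 = 0.

0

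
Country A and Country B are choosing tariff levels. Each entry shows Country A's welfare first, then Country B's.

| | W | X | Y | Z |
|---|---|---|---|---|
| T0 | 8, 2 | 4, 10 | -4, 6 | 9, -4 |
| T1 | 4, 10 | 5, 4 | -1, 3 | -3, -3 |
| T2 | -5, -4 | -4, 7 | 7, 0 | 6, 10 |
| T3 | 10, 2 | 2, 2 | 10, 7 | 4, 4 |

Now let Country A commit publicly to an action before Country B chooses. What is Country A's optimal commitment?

Backward induction with Country A moving first.
- T0 → Country B plays X (best of 2, 10, 6, -4); Country A gets 4.
- T1 → Country B plays W (best of 10, 4, 3, -3); Country A gets 4.
- T2 → Country B plays Z (best of -4, 7, 0, 10); Country A gets 6.
- T3 → Country B plays Y (best of 2, 2, 7, 4); Country A gets 10.
Among 4, 4, 6, 10, the best is 10 at T3. Subgame-perfect outcome: (T3, Y) with payoffs (10, 7).

T3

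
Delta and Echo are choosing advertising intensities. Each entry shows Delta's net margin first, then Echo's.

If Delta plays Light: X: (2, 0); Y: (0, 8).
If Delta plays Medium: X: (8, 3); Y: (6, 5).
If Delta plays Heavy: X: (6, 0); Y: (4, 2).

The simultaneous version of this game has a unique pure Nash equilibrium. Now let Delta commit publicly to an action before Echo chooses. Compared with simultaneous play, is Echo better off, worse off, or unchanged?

unchanged

Backward induction with Delta moving first.
- Light: Echo compares 0, 8 and picks Y; Delta would get 0.
- Medium: Echo compares 3, 5 and picks Y; Delta would get 6.
- Heavy: Echo compares 0, 2 and picks Y; Delta would get 4.
Delta's induced payoffs are 0, 6, 4, so Delta commits to Medium. Subgame-perfect outcome: (Medium, Y) with payoffs (6, 5).
Under simultaneous play:
Delta's best replies: X→Medium; Y→Medium.
Echo's best replies: Light→Y; Medium→Y; Heavy→Y.
The unique mutual best reply is (Medium, Y), giving (6, 5).
Echo earns 5 sequentially versus 5 at the Nash outcome: unchanged.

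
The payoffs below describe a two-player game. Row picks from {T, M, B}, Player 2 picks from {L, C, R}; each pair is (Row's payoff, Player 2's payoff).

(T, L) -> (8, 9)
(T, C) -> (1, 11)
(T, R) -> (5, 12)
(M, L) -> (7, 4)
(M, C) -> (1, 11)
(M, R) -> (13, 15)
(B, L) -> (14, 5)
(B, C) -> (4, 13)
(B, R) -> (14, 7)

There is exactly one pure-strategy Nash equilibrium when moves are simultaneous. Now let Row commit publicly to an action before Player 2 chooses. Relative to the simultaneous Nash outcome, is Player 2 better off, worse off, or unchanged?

Player 2 best-responds to each possible Row move:
- T: Player 2 compares 9, 11, 12 and picks R; Row would get 5.
- M: Player 2 compares 4, 11, 15 and picks R; Row would get 13.
- B: Player 2 compares 5, 13, 7 and picks C; Row would get 4.
Among 5, 13, 4, the best is 13 at M. Subgame-perfect outcome: (M, R) with payoffs (13, 15).
For the simultaneous game, intersect best replies.
Row's best replies: L→B; C→B; R→B.
Player 2's best replies: T→R; M→R; B→C.
The unique mutual best reply is (B, C), giving (4, 13).
Player 2 earns 15 sequentially versus 13 at the Nash outcome: better off.

better off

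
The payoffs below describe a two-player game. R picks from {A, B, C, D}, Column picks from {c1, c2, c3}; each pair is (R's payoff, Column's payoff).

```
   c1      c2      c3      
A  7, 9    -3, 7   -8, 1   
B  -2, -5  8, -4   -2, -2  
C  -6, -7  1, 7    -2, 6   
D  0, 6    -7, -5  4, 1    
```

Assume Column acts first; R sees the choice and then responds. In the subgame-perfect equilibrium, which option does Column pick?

c1

Work backward from R's decision.
- c1 → R plays A (best of 7, -2, -6, 0); Column gets 9.
- c2 → R plays B (best of -3, 8, 1, -7); Column gets -4.
- c3 → R plays D (best of -8, -2, -2, 4); Column gets 1.
Column's induced payoffs are 9, -4, 1, so Column commits to c1. Subgame-perfect outcome: (A, c1) with payoffs (7, 9).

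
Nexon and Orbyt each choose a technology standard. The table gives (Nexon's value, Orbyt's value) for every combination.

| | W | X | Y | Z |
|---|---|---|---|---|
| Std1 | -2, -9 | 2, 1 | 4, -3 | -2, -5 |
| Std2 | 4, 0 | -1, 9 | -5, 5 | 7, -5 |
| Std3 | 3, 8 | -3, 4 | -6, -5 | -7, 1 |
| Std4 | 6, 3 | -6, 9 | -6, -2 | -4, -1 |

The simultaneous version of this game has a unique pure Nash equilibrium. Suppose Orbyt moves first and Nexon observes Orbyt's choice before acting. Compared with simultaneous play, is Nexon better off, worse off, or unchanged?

better off

Work backward from Nexon's decision.
- W → Nexon plays Std4 (best of -2, 4, 3, 6); Orbyt gets 3.
- X → Nexon plays Std1 (best of 2, -1, -3, -6); Orbyt gets 1.
- Y → Nexon plays Std1 (best of 4, -5, -6, -6); Orbyt gets -3.
- Z → Nexon plays Std2 (best of -2, 7, -7, -4); Orbyt gets -5.
Among 3, 1, -3, -5, the best is 3 at W. Subgame-perfect outcome: (Std4, W) with payoffs (6, 3).
Now find the simultaneous Nash equilibrium.
Nexon's best replies: W→Std4; X→Std1; Y→Std1; Z→Std2.
Orbyt's best replies: Std1→X; Std2→X; Std3→W; Std4→X.
The unique mutual best reply is (Std1, X), giving (2, 1).
Nexon earns 6 sequentially versus 2 at the Nash outcome: better off.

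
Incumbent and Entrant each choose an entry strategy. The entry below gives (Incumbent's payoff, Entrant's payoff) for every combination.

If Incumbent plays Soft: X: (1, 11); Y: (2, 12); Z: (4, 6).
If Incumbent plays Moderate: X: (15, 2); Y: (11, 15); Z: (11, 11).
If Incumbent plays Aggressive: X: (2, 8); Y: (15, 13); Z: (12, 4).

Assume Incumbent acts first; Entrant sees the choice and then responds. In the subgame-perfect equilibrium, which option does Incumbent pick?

Work backward from Entrant's decision.
- Soft → Entrant plays Y (best of 11, 12, 6); Incumbent gets 2.
- Moderate → Entrant plays Y (best of 2, 15, 11); Incumbent gets 11.
- Aggressive → Entrant plays Y (best of 8, 13, 4); Incumbent gets 15.
Maximizing over 2, 11, 15, Incumbent chooses Aggressive. Subgame-perfect outcome: (Aggressive, Y) with payoffs (15, 13).

Aggressive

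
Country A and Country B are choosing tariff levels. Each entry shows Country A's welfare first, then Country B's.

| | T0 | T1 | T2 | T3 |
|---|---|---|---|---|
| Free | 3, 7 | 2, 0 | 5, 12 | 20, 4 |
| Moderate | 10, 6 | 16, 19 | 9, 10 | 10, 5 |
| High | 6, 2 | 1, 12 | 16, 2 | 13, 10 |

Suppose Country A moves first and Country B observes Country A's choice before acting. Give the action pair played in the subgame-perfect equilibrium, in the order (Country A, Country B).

Work backward from Country B's decision.
- Free: BR = T2, leader payoff 5.
- Moderate: BR = T1, leader payoff 16.
- High: BR = T1, leader payoff 1.
Among 5, 16, 1, the best is 16 at Moderate. Subgame-perfect outcome: (Moderate, T1) with payoffs (16, 19).

(Moderate, T1)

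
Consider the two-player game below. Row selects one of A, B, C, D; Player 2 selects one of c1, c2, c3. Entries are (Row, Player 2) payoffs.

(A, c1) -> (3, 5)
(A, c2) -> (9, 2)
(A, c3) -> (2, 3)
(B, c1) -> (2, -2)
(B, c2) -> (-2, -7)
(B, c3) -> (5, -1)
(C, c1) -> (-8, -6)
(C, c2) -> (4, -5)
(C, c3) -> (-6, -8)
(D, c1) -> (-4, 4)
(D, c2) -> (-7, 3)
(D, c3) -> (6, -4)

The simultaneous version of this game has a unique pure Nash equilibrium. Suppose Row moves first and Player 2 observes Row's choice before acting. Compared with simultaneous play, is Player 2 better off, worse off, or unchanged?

Solve by backward induction (Row leads).
- A: BR = c1, leader payoff 3.
- B: BR = c3, leader payoff 5.
- C: BR = c2, leader payoff 4.
- D: BR = c1, leader payoff -4.
Row's induced payoffs are 3, 5, 4, -4, so Row commits to B. Subgame-perfect outcome: (B, c3) with payoffs (5, -1).
Under simultaneous play:
Row's best replies: c1→A; c2→A; c3→D.
Player 2's best replies: A→c1; B→c3; C→c2; D→c1.
Only (A, c1) has each player best-responding; Nash payoffs (3, 5).
Player 2 earns -1 sequentially versus 5 at the Nash outcome: worse off.

worse off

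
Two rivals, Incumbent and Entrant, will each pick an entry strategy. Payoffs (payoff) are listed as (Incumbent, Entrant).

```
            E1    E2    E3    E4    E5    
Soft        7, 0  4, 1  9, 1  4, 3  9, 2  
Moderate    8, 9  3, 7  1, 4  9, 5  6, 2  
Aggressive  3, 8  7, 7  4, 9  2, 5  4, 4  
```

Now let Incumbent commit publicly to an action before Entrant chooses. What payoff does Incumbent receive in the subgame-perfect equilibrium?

8

Work backward from Entrant's decision.
- Soft: BR = E4, leader payoff 4.
- Moderate: BR = E1, leader payoff 8.
- Aggressive: BR = E3, leader payoff 4.
Among 4, 8, 4, the best is 8 at Moderate. Subgame-perfect outcome: (Moderate, E1) with payoffs (8, 9).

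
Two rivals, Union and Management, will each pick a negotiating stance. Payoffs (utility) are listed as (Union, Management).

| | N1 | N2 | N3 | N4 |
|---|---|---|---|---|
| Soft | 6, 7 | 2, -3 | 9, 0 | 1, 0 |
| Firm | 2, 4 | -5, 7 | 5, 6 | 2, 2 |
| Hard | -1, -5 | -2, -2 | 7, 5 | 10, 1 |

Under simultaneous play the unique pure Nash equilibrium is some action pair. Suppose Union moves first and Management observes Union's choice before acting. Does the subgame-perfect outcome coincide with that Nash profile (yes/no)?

Solve by backward induction (Union leads).
- Soft: Management compares 7, -3, 0, 0 and picks N1; Union would get 6.
- Firm: Management compares 4, 7, 6, 2 and picks N2; Union would get -5.
- Hard: Management compares -5, -2, 5, 1 and picks N3; Union would get 7.
Union's induced payoffs are 6, -5, 7, so Union commits to Hard. Subgame-perfect outcome: (Hard, N3) with payoffs (7, 5).
Now find the simultaneous Nash equilibrium.
Union's best replies: N1→Soft; N2→Soft; N3→Soft; N4→Hard.
Management's best replies: Soft→N1; Firm→N2; Hard→N3.
The unique mutual best reply is (Soft, N1), giving (6, 7).
Sequential outcome (Hard, N3) differs from the Nash profile (Soft, N1).

no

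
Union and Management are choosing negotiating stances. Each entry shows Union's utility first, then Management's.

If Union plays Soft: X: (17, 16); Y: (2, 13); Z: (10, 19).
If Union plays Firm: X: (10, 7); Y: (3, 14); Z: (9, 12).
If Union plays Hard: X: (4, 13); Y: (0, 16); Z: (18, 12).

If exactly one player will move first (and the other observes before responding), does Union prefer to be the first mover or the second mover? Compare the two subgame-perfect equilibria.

If Union leads: Management's best replies are Soft→Z, Firm→Y, Hard→Y; Union's induced payoffs 10, 3, 0; outcome (Soft, Z), payoffs (10, 19).
If Management leads: Union's best replies are X→Soft, Y→Firm, Z→Hard; Management's induced payoffs 16, 14, 12; outcome (Soft, X), payoffs (17, 16).
Union gets 10 moving first and 17 moving second, so Union prefers to move second.

second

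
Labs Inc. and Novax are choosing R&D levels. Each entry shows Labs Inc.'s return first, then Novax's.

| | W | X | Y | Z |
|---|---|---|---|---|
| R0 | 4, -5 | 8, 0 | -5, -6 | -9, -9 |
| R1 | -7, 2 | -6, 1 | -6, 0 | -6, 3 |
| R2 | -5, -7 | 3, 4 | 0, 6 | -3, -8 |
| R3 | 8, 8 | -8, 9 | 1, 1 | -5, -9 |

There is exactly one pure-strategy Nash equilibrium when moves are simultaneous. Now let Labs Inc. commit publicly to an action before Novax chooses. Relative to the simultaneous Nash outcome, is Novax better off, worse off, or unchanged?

unchanged

Solve by backward induction (Labs Inc. leads).
- R0 → Novax plays X (best of -5, 0, -6, -9); Labs Inc. gets 8.
- R1 → Novax plays Z (best of 2, 1, 0, 3); Labs Inc. gets -6.
- R2 → Novax plays Y (best of -7, 4, 6, -8); Labs Inc. gets 0.
- R3 → Novax plays X (best of 8, 9, 1, -9); Labs Inc. gets -8.
Maximizing over 8, -6, 0, -8, Labs Inc. chooses R0. Subgame-perfect outcome: (R0, X) with payoffs (8, 0).
Under simultaneous play:
Labs Inc.'s best replies: W→R3; X→R0; Y→R3; Z→R2.
Novax's best replies: R0→X; R1→Z; R2→Y; R3→X.
The unique mutual best reply is (R0, X), giving (8, 0).
Novax earns 0 sequentially versus 0 at the Nash outcome: unchanged.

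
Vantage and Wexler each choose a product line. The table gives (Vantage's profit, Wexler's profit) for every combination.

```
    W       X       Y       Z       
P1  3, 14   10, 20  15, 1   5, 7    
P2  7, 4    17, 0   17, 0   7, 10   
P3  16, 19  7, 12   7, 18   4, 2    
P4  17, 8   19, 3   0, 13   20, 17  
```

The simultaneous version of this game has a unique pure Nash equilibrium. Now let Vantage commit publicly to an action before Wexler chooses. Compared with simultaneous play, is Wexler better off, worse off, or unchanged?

Solve by backward induction (Vantage leads).
- P1: Wexler compares 14, 20, 1, 7 and picks X; Vantage would get 10.
- P2: Wexler compares 4, 0, 0, 10 and picks Z; Vantage would get 7.
- P3: Wexler compares 19, 12, 18, 2 and picks W; Vantage would get 16.
- P4: Wexler compares 8, 3, 13, 17 and picks Z; Vantage would get 20.
Among 10, 7, 16, 20, the best is 20 at P4. Subgame-perfect outcome: (P4, Z) with payoffs (20, 17).
For the simultaneous game, intersect best replies.
Vantage's best replies: W→P4; X→P4; Y→P2; Z→P4.
Wexler's best replies: P1→X; P2→Z; P3→W; P4→Z.
Only (P4, Z) has each player best-responding; Nash payoffs (20, 17).
Wexler earns 17 sequentially versus 17 at the Nash outcome: unchanged.

unchanged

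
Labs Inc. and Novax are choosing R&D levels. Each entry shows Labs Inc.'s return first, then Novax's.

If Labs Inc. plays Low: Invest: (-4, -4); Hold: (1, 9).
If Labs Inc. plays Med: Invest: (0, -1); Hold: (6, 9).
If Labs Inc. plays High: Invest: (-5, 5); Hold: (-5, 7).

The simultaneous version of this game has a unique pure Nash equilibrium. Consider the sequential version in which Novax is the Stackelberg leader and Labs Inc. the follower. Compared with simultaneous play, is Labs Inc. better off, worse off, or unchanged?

unchanged

Work backward from Labs Inc.'s decision.
- Invest: Labs Inc. compares -4, 0, -5 and picks Med; Novax would get -1.
- Hold: Labs Inc. compares 1, 6, -5 and picks Med; Novax would get 9.
Novax's induced payoffs are -1, 9, so Novax commits to Hold. Subgame-perfect outcome: (Med, Hold) with payoffs (6, 9).
Now find the simultaneous Nash equilibrium.
Labs Inc.'s best replies: Invest→Med; Hold→Med.
Novax's best replies: Low→Hold; Med→Hold; High→Hold.
The unique mutual best reply is (Med, Hold), giving (6, 9).
Labs Inc. earns 6 sequentially versus 6 at the Nash outcome: unchanged.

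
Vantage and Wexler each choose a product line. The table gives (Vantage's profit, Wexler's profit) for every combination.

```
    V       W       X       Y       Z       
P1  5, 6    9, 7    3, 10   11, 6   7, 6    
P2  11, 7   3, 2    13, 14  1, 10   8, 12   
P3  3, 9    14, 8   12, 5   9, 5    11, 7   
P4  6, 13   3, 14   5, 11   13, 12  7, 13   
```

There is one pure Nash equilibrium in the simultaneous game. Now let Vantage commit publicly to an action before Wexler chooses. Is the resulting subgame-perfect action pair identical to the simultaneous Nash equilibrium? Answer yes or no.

Solve by backward induction (Vantage leads).
- P1 → Wexler plays X (best of 6, 7, 10, 6, 6); Vantage gets 3.
- P2 → Wexler plays X (best of 7, 2, 14, 10, 12); Vantage gets 13.
- P3 → Wexler plays V (best of 9, 8, 5, 5, 7); Vantage gets 3.
- P4 → Wexler plays W (best of 13, 14, 11, 12, 13); Vantage gets 3.
Maximizing over 3, 13, 3, 3, Vantage chooses P2. Subgame-perfect outcome: (P2, X) with payoffs (13, 14).
For the simultaneous game, intersect best replies.
Vantage's best replies: V→P2; W→P3; X→P2; Y→P4; Z→P3.
Wexler's best replies: P1→X; P2→X; P3→V; P4→W.
The unique mutual best reply is (P2, X), giving (13, 14).
Sequential outcome (P2, X) coincides with the Nash profile (P2, X).

yes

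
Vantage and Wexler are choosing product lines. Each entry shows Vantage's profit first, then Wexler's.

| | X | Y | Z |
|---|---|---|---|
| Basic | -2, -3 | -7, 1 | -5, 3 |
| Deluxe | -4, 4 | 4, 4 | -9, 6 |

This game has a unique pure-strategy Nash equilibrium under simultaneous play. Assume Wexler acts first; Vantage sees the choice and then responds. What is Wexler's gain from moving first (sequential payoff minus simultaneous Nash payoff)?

1

Work backward from Vantage's decision.
- X: Vantage compares -2, -4 and picks Basic; Wexler would get -3.
- Y: Vantage compares -7, 4 and picks Deluxe; Wexler would get 4.
- Z: Vantage compares -5, -9 and picks Basic; Wexler would get 3.
Wexler's induced payoffs are -3, 4, 3, so Wexler commits to Y. Subgame-perfect outcome: (Deluxe, Y) with payoffs (4, 4).
For the simultaneous game, intersect best replies.
Vantage's best replies: X→Basic; Y→Deluxe; Z→Basic.
Wexler's best replies: Basic→Z; Deluxe→Z.
The unique mutual best reply is (Basic, Z), giving (-5, 3).
Wexler's commitment gain: 4 − 3 = 1.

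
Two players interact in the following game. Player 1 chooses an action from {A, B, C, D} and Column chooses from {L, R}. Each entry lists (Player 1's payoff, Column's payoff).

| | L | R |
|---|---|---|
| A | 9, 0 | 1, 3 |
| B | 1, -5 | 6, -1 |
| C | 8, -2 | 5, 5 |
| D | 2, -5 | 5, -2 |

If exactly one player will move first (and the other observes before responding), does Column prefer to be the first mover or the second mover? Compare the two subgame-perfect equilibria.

first

If Player 1 leads: Column's best replies are A→R, B→R, C→R, D→R; Player 1's induced payoffs 1, 6, 5, 5; outcome (B, R), payoffs (6, -1).
If Column leads: Player 1's best replies are L→A, R→B; Column's induced payoffs 0, -1; outcome (A, L), payoffs (9, 0).
Column gets 0 moving first and -1 moving second, so Column prefers to move first.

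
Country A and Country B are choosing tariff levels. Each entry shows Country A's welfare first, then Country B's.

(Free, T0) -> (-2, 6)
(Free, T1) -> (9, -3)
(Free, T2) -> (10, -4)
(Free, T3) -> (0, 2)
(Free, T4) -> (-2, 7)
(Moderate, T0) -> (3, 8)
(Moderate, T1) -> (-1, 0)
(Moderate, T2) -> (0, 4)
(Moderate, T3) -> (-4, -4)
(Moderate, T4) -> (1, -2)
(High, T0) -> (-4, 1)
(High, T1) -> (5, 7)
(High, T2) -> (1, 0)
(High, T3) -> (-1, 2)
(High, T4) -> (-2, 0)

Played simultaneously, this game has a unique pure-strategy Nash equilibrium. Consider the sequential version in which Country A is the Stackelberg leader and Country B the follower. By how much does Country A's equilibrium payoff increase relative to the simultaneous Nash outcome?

Solve by backward induction (Country A leads).
- Free: BR = T4, leader payoff -2.
- Moderate: BR = T0, leader payoff 3.
- High: BR = T1, leader payoff 5.
Maximizing over -2, 3, 5, Country A chooses High. Subgame-perfect outcome: (High, T1) with payoffs (5, 7).
Now find the simultaneous Nash equilibrium.
Country A's best replies: T0→Moderate; T1→Free; T2→Free; T3→Free; T4→Moderate.
Country B's best replies: Free→T4; Moderate→T0; High→T1.
Only (Moderate, T0) has each player best-responding; Nash payoffs (3, 8).
Country A's commitment gain: 5 − 3 = 2.

2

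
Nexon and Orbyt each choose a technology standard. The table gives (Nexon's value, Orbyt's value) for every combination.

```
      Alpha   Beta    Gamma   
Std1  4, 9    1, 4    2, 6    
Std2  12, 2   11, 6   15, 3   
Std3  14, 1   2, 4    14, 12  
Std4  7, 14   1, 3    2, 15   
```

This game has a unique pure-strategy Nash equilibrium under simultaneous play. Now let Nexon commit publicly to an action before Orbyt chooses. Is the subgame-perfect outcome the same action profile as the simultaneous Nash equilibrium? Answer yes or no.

Orbyt best-responds to each possible Nexon move:
- Std1: Orbyt compares 9, 4, 6 and picks Alpha; Nexon would get 4.
- Std2: Orbyt compares 2, 6, 3 and picks Beta; Nexon would get 11.
- Std3: Orbyt compares 1, 4, 12 and picks Gamma; Nexon would get 14.
- Std4: Orbyt compares 14, 3, 15 and picks Gamma; Nexon would get 2.
Nexon's induced payoffs are 4, 11, 14, 2, so Nexon commits to Std3. Subgame-perfect outcome: (Std3, Gamma) with payoffs (14, 12).
For the simultaneous game, intersect best replies.
Nexon's best replies: Alpha→Std3; Beta→Std2; Gamma→Std2.
Orbyt's best replies: Std1→Alpha; Std2→Beta; Std3→Gamma; Std4→Gamma.
Only (Std2, Beta) has each player best-responding; Nash payoffs (11, 6).
Sequential outcome (Std3, Gamma) differs from the Nash profile (Std2, Beta).

no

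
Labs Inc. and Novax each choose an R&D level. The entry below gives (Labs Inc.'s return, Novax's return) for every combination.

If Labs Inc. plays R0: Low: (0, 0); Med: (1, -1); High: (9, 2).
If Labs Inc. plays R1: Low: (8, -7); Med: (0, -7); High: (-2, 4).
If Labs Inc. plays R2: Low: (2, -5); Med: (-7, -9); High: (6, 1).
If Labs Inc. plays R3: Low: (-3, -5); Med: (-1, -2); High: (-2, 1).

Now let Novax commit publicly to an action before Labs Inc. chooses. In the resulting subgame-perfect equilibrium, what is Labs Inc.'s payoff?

9

Solve by backward induction (Novax leads).
- Low: BR = R1, leader payoff -7.
- Med: BR = R0, leader payoff -1.
- High: BR = R0, leader payoff 2.
Novax's induced payoffs are -7, -1, 2, so Novax commits to High. Subgame-perfect outcome: (R0, High) with payoffs (9, 2).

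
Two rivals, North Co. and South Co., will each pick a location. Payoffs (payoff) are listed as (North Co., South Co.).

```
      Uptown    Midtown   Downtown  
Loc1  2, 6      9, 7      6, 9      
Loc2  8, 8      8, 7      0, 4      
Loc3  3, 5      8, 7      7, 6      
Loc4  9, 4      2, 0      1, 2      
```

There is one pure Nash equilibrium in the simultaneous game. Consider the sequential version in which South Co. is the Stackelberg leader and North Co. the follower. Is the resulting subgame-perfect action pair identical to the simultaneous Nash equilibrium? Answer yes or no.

no

Backward induction with South Co. moving first.
- Uptown: BR = Loc4, leader payoff 4.
- Midtown: BR = Loc1, leader payoff 7.
- Downtown: BR = Loc3, leader payoff 6.
South Co.'s induced payoffs are 4, 7, 6, so South Co. commits to Midtown. Subgame-perfect outcome: (Loc1, Midtown) with payoffs (9, 7).
Under simultaneous play:
North Co.'s best replies: Uptown→Loc4; Midtown→Loc1; Downtown→Loc3.
South Co.'s best replies: Loc1→Downtown; Loc2→Uptown; Loc3→Midtown; Loc4→Uptown.
Only (Loc4, Uptown) has each player best-responding; Nash payoffs (9, 4).
Sequential outcome (Loc1, Midtown) differs from the Nash profile (Loc4, Uptown).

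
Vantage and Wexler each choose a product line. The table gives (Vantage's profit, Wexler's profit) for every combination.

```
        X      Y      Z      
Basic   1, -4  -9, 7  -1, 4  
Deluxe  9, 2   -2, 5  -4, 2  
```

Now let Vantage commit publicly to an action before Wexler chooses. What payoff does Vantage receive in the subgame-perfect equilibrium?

-2

Work backward from Wexler's decision.
- Basic: BR = Y, leader payoff -9.
- Deluxe: BR = Y, leader payoff -2.
Among -9, -2, the best is -2 at Deluxe. Subgame-perfect outcome: (Deluxe, Y) with payoffs (-2, 5).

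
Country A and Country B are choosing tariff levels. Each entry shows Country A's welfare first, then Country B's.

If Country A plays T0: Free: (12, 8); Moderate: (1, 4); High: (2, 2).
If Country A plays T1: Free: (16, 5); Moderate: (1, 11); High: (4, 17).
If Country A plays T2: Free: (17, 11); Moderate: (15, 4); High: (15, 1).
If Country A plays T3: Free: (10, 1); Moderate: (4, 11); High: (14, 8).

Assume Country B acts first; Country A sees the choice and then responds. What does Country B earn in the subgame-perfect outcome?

11

Backward induction with Country B moving first.
- Free: Country A compares 12, 16, 17, 10 and picks T2; Country B would get 11.
- Moderate: Country A compares 1, 1, 15, 4 and picks T2; Country B would get 4.
- High: Country A compares 2, 4, 15, 14 and picks T2; Country B would get 1.
Country B's induced payoffs are 11, 4, 1, so Country B commits to Free. Subgame-perfect outcome: (T2, Free) with payoffs (17, 11).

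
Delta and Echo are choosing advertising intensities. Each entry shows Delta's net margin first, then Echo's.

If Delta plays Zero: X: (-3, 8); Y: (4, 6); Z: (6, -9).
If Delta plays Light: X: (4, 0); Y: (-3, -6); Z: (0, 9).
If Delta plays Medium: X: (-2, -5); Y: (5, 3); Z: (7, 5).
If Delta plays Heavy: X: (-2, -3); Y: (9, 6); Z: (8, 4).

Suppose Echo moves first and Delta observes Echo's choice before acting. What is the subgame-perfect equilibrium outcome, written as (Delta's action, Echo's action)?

Backward induction with Echo moving first.
- X: Delta compares -3, 4, -2, -2 and picks Light; Echo would get 0.
- Y: Delta compares 4, -3, 5, 9 and picks Heavy; Echo would get 6.
- Z: Delta compares 6, 0, 7, 8 and picks Heavy; Echo would get 4.
Echo's induced payoffs are 0, 6, 4, so Echo commits to Y. Subgame-perfect outcome: (Heavy, Y) with payoffs (9, 6).

(Heavy, Y)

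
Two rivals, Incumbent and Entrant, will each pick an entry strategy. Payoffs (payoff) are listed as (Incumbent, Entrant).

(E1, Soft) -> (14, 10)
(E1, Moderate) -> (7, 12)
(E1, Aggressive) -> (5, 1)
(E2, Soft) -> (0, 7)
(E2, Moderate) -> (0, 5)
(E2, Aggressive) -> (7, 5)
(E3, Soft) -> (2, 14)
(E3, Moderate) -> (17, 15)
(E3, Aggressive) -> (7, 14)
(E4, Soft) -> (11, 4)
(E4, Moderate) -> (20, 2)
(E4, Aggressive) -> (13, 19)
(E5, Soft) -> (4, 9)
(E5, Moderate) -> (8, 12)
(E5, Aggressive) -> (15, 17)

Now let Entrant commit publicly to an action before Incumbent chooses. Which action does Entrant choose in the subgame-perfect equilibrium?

Aggressive

Backward induction with Entrant moving first.
- Soft: BR = E1, leader payoff 10.
- Moderate: BR = E4, leader payoff 2.
- Aggressive: BR = E5, leader payoff 17.
Maximizing over 10, 2, 17, Entrant chooses Aggressive. Subgame-perfect outcome: (E5, Aggressive) with payoffs (15, 17).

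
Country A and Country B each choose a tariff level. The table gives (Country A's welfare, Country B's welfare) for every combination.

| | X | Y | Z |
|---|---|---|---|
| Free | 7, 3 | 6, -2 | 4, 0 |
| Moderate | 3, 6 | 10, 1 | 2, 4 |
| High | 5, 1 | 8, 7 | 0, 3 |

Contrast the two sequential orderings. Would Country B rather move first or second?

second

If Country A leads: Country B's best replies are Free→X, Moderate→X, High→Y; Country A's induced payoffs 7, 3, 8; outcome (High, Y), payoffs (8, 7).
If Country B leads: Country A's best replies are X→Free, Y→Moderate, Z→Free; Country B's induced payoffs 3, 1, 0; outcome (Free, X), payoffs (7, 3).
Country B gets 3 moving first and 7 moving second, so Country B prefers to move second.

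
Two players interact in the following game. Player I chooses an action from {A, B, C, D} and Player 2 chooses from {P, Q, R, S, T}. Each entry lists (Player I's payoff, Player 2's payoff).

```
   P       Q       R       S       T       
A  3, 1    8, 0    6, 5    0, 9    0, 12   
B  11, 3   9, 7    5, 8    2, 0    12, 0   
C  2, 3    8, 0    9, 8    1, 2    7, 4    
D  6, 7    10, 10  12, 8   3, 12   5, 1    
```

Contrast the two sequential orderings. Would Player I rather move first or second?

If Player I leads: Player 2's best replies are A→T, B→R, C→R, D→S; Player I's induced payoffs 0, 5, 9, 3; outcome (C, R), payoffs (9, 8).
If Player 2 leads: Player I's best replies are P→B, Q→D, R→D, S→D, T→B; Player 2's induced payoffs 3, 10, 8, 12, 0; outcome (D, S), payoffs (3, 12).
Player I gets 9 moving first and 3 moving second, so Player I prefers to move first.

first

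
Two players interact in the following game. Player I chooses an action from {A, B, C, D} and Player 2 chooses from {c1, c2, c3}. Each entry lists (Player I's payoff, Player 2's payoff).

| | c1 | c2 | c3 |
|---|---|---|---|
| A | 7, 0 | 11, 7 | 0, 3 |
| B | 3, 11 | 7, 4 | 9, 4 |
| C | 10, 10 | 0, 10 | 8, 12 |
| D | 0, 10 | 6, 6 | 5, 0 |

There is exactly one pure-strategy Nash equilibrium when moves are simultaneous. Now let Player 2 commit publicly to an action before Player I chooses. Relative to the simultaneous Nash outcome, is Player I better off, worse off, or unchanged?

Player I best-responds to each possible Player 2 move:
- c1: Player I compares 7, 3, 10, 0 and picks C; Player 2 would get 10.
- c2: Player I compares 11, 7, 0, 6 and picks A; Player 2 would get 7.
- c3: Player I compares 0, 9, 8, 5 and picks B; Player 2 would get 4.
Among 10, 7, 4, the best is 10 at c1. Subgame-perfect outcome: (C, c1) with payoffs (10, 10).
Under simultaneous play:
Player I's best replies: c1→C; c2→A; c3→B.
Player 2's best replies: A→c2; B→c1; C→c3; D→c1.
Only (A, c2) has each player best-responding; Nash payoffs (11, 7).
Player I earns 10 sequentially versus 11 at the Nash outcome: worse off.

worse off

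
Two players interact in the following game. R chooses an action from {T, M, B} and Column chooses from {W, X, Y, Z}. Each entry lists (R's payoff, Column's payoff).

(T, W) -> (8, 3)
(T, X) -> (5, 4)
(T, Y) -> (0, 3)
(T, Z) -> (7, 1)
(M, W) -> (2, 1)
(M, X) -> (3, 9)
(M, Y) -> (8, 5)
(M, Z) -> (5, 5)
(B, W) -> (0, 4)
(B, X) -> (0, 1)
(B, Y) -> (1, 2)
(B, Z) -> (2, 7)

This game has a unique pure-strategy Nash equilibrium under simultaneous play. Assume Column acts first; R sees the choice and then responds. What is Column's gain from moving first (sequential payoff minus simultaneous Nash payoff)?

Work backward from R's decision.
- W: R compares 8, 2, 0 and picks T; Column would get 3.
- X: R compares 5, 3, 0 and picks T; Column would get 4.
- Y: R compares 0, 8, 1 and picks M; Column would get 5.
- Z: R compares 7, 5, 2 and picks T; Column would get 1.
Among 3, 4, 5, 1, the best is 5 at Y. Subgame-perfect outcome: (M, Y) with payoffs (8, 5).
Now find the simultaneous Nash equilibrium.
R's best replies: W→T; X→T; Y→M; Z→T.
Column's best replies: T→X; M→X; B→Z.
The unique mutual best reply is (T, X), giving (5, 4).
Column's commitment gain: 5 − 4 = 1.

1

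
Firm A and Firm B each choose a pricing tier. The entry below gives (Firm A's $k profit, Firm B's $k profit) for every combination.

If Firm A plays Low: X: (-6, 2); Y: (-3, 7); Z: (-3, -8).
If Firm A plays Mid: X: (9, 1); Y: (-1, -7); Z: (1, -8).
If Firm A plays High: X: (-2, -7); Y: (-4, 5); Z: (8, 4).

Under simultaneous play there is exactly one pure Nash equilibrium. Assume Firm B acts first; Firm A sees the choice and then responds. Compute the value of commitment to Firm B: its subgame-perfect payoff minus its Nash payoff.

3

Firm A best-responds to each possible Firm B move:
- X: BR = Mid, leader payoff 1.
- Y: BR = Mid, leader payoff -7.
- Z: BR = High, leader payoff 4.
Among 1, -7, 4, the best is 4 at Z. Subgame-perfect outcome: (High, Z) with payoffs (8, 4).
For the simultaneous game, intersect best replies.
Firm A's best replies: X→Mid; Y→Mid; Z→High.
Firm B's best replies: Low→Y; Mid→X; High→Y.
The unique mutual best reply is (Mid, X), giving (9, 1).
Firm B's commitment gain: 4 − 1 = 3.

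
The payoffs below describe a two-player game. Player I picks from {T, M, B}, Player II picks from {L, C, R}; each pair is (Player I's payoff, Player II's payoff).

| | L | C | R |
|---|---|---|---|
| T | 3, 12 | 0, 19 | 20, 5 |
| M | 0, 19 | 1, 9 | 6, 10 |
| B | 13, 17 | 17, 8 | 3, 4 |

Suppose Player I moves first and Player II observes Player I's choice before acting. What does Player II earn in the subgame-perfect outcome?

Backward induction with Player I moving first.
- T: Player II compares 12, 19, 5 and picks C; Player I would get 0.
- M: Player II compares 19, 9, 10 and picks L; Player I would get 0.
- B: Player II compares 17, 8, 4 and picks L; Player I would get 13.
Maximizing over 0, 0, 13, Player I chooses B. Subgame-perfect outcome: (B, L) with payoffs (13, 17).

17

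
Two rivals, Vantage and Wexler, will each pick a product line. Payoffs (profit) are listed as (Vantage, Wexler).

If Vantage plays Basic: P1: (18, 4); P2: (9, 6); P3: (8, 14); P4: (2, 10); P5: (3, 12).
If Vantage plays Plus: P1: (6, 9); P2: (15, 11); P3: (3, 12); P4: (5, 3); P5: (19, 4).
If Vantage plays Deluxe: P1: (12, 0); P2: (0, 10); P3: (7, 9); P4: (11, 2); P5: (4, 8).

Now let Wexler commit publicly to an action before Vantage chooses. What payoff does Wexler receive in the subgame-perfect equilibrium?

14

Backward induction with Wexler moving first.
- P1: BR = Basic, leader payoff 4.
- P2: BR = Plus, leader payoff 11.
- P3: BR = Basic, leader payoff 14.
- P4: BR = Deluxe, leader payoff 2.
- P5: BR = Plus, leader payoff 4.
Wexler's induced payoffs are 4, 11, 14, 2, 4, so Wexler commits to P3. Subgame-perfect outcome: (Basic, P3) with payoffs (8, 14).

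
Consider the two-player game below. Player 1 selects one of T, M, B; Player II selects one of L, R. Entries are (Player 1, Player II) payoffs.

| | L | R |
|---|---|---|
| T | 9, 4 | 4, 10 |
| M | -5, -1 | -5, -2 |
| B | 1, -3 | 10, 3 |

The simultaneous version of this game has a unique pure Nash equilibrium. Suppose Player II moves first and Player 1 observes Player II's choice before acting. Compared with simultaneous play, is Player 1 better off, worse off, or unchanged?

worse off

Backward induction with Player II moving first.
- L: BR = T, leader payoff 4.
- R: BR = B, leader payoff 3.
Maximizing over 4, 3, Player II chooses L. Subgame-perfect outcome: (T, L) with payoffs (9, 4).
Now find the simultaneous Nash equilibrium.
Player 1's best replies: L→T; R→B.
Player II's best replies: T→R; M→L; B→R.
Only (B, R) has each player best-responding; Nash payoffs (10, 3).
Player 1 earns 9 sequentially versus 10 at the Nash outcome: worse off.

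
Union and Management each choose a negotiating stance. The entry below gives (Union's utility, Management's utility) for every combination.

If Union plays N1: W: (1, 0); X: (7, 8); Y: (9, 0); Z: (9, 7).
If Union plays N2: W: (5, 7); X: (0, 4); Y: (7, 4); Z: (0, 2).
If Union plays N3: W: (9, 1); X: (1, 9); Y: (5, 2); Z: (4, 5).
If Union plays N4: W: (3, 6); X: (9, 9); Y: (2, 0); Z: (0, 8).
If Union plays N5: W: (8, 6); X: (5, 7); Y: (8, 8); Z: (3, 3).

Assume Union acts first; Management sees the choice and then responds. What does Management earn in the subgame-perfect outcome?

9

Backward induction with Union moving first.
- N1 → Management plays X (best of 0, 8, 0, 7); Union gets 7.
- N2 → Management plays W (best of 7, 4, 4, 2); Union gets 5.
- N3 → Management plays X (best of 1, 9, 2, 5); Union gets 1.
- N4 → Management plays X (best of 6, 9, 0, 8); Union gets 9.
- N5 → Management plays Y (best of 6, 7, 8, 3); Union gets 8.
Maximizing over 7, 5, 1, 9, 8, Union chooses N4. Subgame-perfect outcome: (N4, X) with payoffs (9, 9).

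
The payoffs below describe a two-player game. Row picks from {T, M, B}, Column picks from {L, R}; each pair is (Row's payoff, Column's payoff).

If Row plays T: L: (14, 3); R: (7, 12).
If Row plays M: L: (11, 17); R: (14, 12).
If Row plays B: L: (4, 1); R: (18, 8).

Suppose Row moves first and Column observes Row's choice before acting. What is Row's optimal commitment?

Work backward from Column's decision.
- T: Column compares 3, 12 and picks R; Row would get 7.
- M: Column compares 17, 12 and picks L; Row would get 11.
- B: Column compares 1, 8 and picks R; Row would get 18.
Maximizing over 7, 11, 18, Row chooses B. Subgame-perfect outcome: (B, R) with payoffs (18, 8).

B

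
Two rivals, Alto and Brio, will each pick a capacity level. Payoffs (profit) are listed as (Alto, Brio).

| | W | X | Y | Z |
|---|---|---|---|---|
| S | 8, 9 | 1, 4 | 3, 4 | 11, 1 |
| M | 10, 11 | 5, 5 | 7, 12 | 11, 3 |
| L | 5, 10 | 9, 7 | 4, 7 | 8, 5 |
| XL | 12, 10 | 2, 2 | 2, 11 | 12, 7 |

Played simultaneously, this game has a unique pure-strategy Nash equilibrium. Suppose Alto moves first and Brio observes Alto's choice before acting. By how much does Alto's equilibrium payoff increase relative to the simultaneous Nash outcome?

Solve by backward induction (Alto leads).
- S → Brio plays W (best of 9, 4, 4, 1); Alto gets 8.
- M → Brio plays Y (best of 11, 5, 12, 3); Alto gets 7.
- L → Brio plays W (best of 10, 7, 7, 5); Alto gets 5.
- XL → Brio plays Y (best of 10, 2, 11, 7); Alto gets 2.
Among 8, 7, 5, 2, the best is 8 at S. Subgame-perfect outcome: (S, W) with payoffs (8, 9).
For the simultaneous game, intersect best replies.
Alto's best replies: W→XL; X→L; Y→M; Z→XL.
Brio's best replies: S→W; M→Y; L→W; XL→Y.
Only (M, Y) has each player best-responding; Nash payoffs (7, 12).
Alto's commitment gain: 8 − 7 = 1.

1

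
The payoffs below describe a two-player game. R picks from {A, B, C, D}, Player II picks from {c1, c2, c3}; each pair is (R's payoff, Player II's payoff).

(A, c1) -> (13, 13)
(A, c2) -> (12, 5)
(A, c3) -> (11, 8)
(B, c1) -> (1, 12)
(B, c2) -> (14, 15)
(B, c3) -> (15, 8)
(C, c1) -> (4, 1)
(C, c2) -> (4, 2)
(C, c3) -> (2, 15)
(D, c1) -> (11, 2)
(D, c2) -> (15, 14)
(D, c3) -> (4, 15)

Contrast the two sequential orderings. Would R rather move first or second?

If R leads: Player II's best replies are A→c1, B→c2, C→c3, D→c3; R's induced payoffs 13, 14, 2, 4; outcome (B, c2), payoffs (14, 15).
If Player II leads: R's best replies are c1→A, c2→D, c3→B; Player II's induced payoffs 13, 14, 8; outcome (D, c2), payoffs (15, 14).
R gets 14 moving first and 15 moving second, so R prefers to move second.

second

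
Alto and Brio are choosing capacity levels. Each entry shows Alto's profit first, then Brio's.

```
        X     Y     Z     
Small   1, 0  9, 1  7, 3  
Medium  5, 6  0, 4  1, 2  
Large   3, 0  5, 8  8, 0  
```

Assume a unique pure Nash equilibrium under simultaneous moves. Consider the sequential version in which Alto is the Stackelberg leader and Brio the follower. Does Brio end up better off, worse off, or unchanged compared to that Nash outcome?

Solve by backward induction (Alto leads).
- Small: BR = Z, leader payoff 7.
- Medium: BR = X, leader payoff 5.
- Large: BR = Y, leader payoff 5.
Alto's induced payoffs are 7, 5, 5, so Alto commits to Small. Subgame-perfect outcome: (Small, Z) with payoffs (7, 3).
For the simultaneous game, intersect best replies.
Alto's best replies: X→Medium; Y→Small; Z→Large.
Brio's best replies: Small→Z; Medium→X; Large→Y.
Only (Medium, X) has each player best-responding; Nash payoffs (5, 6).
Brio earns 3 sequentially versus 6 at the Nash outcome: worse off.

worse off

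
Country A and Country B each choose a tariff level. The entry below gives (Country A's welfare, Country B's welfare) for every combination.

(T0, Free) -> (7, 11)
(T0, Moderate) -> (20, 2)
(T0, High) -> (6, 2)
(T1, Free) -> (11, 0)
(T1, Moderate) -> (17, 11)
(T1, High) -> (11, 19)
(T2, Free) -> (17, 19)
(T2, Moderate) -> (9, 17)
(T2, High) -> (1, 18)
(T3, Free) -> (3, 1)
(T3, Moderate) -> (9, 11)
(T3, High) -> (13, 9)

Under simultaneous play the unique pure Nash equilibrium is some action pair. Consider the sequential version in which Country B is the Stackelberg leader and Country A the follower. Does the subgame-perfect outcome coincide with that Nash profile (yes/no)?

yes

Country A best-responds to each possible Country B move:
- Free: BR = T2, leader payoff 19.
- Moderate: BR = T0, leader payoff 2.
- High: BR = T3, leader payoff 9.
Maximizing over 19, 2, 9, Country B chooses Free. Subgame-perfect outcome: (T2, Free) with payoffs (17, 19).
Now find the simultaneous Nash equilibrium.
Country A's best replies: Free→T2; Moderate→T0; High→T3.
Country B's best replies: T0→Free; T1→High; T2→Free; T3→Moderate.
The unique mutual best reply is (T2, Free), giving (17, 19).
Sequential outcome (T2, Free) coincides with the Nash profile (T2, Free).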